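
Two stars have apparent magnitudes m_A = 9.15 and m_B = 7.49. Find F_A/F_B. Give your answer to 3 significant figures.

Magnitude difference = 1.66
Flux ratio = 10^(−0.4 Δm) = 10^(−0.4 × 1.66) = 10^-0.664 = 0.2168

F_A/F_B ≈ 0.217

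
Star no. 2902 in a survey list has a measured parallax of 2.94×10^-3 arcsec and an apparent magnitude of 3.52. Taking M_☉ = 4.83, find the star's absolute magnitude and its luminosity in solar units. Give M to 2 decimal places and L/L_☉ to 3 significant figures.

d = 1/p = 1/2.94×10^-3″ = 340.1 pc
M = m − 5 log₁₀ d + 5 = 3.52 − 5·2.5317 + 5 = -4.138
M − M_☉ = -4.138 − 4.83 = -8.968
L/L_☉ = 10^(−0.4 × -8.968) = 3866

M ≈ -4.14; L/L_☉ ≈ 3870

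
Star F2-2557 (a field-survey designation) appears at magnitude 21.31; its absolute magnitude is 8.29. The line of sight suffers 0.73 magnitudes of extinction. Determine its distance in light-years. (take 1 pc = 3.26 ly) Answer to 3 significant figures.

d ≈ 9360 ly

m − M = 5 log₁₀(d/10 pc) + A  ⇒  21.31 − (8.29) − 0.73 = 5 log₁₀(d/10)
12.290 = 5 log₁₀(d/10)
log₁₀ d = (m − M − A)/5 + 1 = 3.4580
d = 10^3.4580 = 2871 pc
= 9359 ly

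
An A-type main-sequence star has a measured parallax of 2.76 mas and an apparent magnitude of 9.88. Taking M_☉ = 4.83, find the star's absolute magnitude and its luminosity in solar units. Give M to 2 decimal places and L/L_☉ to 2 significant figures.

d = 1/p = 1000/2.76 mas = 362.3 pc
M = m − 5 log₁₀ d + 5 = 9.88 − 5·2.5591 + 5 = 2.085
M − M_☉ = 2.085 − 4.83 = -2.745
L/L_☉ = 10^(−0.4 × -2.745) = 12.54

M ≈ 2.08; L/L_☉ ≈ 13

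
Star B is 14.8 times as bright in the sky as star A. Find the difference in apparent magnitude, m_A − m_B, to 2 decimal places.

Pogson: Δm = −2.5 log₁₀(ratio) = −2.5 log₁₀(14.8) = −2.5 × 1.1703 = -2.926
Star B is brighter so has the smaller magnitude: m_A − m_B is positive.

m_A − m_B ≈ 2.93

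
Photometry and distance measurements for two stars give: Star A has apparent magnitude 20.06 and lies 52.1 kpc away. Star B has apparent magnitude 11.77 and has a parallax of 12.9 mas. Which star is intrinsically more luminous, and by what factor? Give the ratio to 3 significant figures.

Star A is more luminous, by a factor of 218.

Star A: d = 52.1 kpc = 52100 pc
Star A: M = m − 5 log₁₀ d + 5 = 20.06 − 5·4.7168 + 5 = 1.476
Star B: p = 12.9 mas = 0.0129″ → d = 1/p = 77.52 pc
Star B: M = m − 5 log₁₀ d + 5 = 11.77 − 5·1.8894 + 5 = 7.323
ΔM = M_A − M_B = 1.476 − (7.323) = -5.847; smaller M is more luminous → Star A.
L ratio = 10^(0.4 |ΔM|) = 10^2.339 = 218.2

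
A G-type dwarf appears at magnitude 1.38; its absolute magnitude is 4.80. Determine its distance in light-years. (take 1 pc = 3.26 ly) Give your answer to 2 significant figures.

Distance modulus: m − M = 1.38 − (4.80) = -3.420
m − M = 5 log₁₀ d − 5
log₁₀ d = (m − M)/5 + 1 = 0.3160
d = 10^0.3160 = 2.070 pc
= 6.749 ly

d ≈ 6.7 ly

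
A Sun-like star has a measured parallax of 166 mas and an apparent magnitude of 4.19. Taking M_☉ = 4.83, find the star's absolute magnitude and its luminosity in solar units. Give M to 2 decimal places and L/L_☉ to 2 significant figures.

M ≈ 5.29; L/L_☉ ≈ 0.65

d = 1/p = 1000/166 mas = 6.024 pc
M = m − 5 log₁₀ d + 5 = 4.19 − 5·0.7799 + 5 = 5.291
M − M_☉ = 5.291 − 4.83 = 0.461
L/L_☉ = 10^(−0.4 × 0.461) = 0.6543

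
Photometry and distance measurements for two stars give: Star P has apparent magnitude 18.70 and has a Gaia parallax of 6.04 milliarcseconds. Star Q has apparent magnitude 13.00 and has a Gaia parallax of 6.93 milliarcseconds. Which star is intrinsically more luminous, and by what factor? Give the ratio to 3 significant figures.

Star P: p = 6.04 mas = 6.04×10^-3″ → d = 1/p = 165.6 pc
Star P: M = m − 5 log₁₀ d + 5 = 18.70 − 5·2.2190 + 5 = 12.605
Star Q: p = 6.93 mas = 6.93×10^-3″ → d = 1/p = 144.3 pc
Star Q: M = m − 5 log₁₀ d + 5 = 13.00 − 5·2.1593 + 5 = 7.204
ΔM = M_P − M_Q = 12.605 − (7.204) = 5.402; smaller M is more luminous → Star Q.
L ratio = 10^(0.4 |ΔM|) = 10^2.161 = 144.7

Star Q is more luminous, by a factor of 145.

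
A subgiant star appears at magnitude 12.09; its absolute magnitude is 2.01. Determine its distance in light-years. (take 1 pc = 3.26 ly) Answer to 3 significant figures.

μ = m − M = 10.080
m − M = 5 log₁₀ d − 5
log₁₀ d = (m − M)/5 + 1 = 3.0160
d = 10^3.0160 = 1038 pc
= 3382 ly

d ≈ 3380 ly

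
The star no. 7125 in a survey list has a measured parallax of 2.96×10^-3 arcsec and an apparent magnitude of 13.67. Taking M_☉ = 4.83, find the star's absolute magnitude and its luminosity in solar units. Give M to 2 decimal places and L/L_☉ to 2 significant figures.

d = 1/p = 1/2.96×10^-3″ = 337.8 pc
M = m − 5 log₁₀ d + 5 = 13.67 − 5·2.5287 + 5 = 6.026
M − M_☉ = 6.026 − 4.83 = 1.196
L/L_☉ = 10^(−0.4 × 1.196) = 0.3322

M ≈ 6.03; L/L_☉ ≈ 0.33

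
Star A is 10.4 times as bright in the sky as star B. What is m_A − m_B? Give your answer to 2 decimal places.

m_A − m_B ≈ -2.54

Pogson: Δm = −2.5 log₁₀(ratio) = −2.5 log₁₀(10.4) = −2.5 × 1.0170 = -2.543
Star A is brighter, so it has the smaller magnitude: the difference is negative.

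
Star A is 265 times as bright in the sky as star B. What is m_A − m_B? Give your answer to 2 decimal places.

m_A − m_B ≈ -6.06

Pogson: Δm = −2.5 log₁₀(ratio) = −2.5 log₁₀(265) = −2.5 × 2.4232 = -6.058
Star A is brighter, so it has the smaller magnitude: the difference is negative.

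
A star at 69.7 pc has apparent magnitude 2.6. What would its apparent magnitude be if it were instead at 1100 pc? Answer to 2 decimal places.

m ≈ 8.59

Flux ∝ 1/d², so Δm = 5 log₁₀(d₂/d₁) = 5 log₁₀(1100/69.7) = 5.991
m₂ = m₁ + Δm = 2.6 + (5.991) = 8.591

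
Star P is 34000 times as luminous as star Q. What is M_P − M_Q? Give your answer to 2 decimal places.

Pogson: ΔM = −2.5 log₁₀(ratio) = −2.5 log₁₀(34000) = −2.5 × 4.5315 = -11.329
Star P is brighter, so it has the smaller magnitude: the difference is negative.

M_P − M_Q ≈ -11.33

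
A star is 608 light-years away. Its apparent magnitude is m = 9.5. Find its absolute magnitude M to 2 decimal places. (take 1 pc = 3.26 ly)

M ≈ 3.15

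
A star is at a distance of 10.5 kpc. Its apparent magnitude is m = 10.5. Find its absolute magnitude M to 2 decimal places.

M ≈ -4.61

d = 10.5 kpc = 10500 pc
5 log₁₀(d/10 pc) = 5 log₁₀(10500) − 5 = 15.106
M = m − 5 log₁₀(d/10) = 10.5 − 15.106 = -4.606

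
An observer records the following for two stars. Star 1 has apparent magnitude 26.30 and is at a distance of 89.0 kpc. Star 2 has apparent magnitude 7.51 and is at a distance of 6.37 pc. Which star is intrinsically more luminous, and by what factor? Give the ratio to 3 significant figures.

Star 1: d = 89.0 kpc = 89000 pc
Star 1: M = m − 5 log₁₀ d + 5 = 26.30 − 5·4.9494 + 5 = 6.553
Star 2: M = m − 5 log₁₀ d + 5 = 7.51 − 5·0.8041 + 5 = 8.489
ΔM = M_1 − M_2 = 6.553 − (8.489) = -1.936; smaller M is more luminous → Star 1.
L ratio = 10^(0.4 |ΔM|) = 10^0.775 = 5.950

Star 1 is more luminous, by a factor of 5.95.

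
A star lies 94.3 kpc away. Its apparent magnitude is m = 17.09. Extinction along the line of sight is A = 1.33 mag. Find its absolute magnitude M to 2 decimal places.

M ≈ -4.11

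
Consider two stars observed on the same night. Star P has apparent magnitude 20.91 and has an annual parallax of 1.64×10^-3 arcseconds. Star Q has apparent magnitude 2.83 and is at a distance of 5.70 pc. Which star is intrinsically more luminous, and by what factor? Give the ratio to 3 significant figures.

Star Q is more luminous, by a factor of 1490.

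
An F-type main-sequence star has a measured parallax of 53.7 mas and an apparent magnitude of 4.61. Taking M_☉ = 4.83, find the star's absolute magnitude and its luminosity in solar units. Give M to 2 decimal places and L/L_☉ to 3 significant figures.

M ≈ 3.26; L/L_☉ ≈ 4.25

d = 1/p = 1000/53.7 mas = 18.62 pc
M = m − 5 log₁₀ d + 5 = 4.61 − 5·1.2700 + 5 = 3.260
M − M_☉ = 3.260 − 4.83 = -1.570
L/L_☉ = 10^(−0.4 × -1.570) = 4.247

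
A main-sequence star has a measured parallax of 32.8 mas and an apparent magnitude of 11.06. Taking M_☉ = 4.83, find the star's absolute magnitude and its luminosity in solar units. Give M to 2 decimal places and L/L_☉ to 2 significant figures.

M ≈ 8.64; L/L_☉ ≈ 0.030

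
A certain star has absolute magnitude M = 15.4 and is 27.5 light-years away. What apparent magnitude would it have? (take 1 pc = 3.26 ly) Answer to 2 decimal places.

m ≈ 15.03

d = 27.5 ly / 3.26 = 8.436 pc
m = M + 5 log₁₀ d − 5 = 15.4 + 5·0.9261 − 5 = 15.031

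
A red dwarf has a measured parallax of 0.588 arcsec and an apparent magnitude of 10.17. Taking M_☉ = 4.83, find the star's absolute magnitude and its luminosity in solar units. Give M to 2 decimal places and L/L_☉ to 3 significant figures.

d = 1/p = 1/0.588″ = 1.701 pc
M = m − 5 log₁₀ d + 5 = 10.17 − 5·0.2306 + 5 = 14.017
M − M_☉ = 14.017 − 4.83 = 9.187
L/L_☉ = 10^(−0.4 × 9.187) = 2.115×10^-4

M ≈ 14.02; L/L_☉ ≈ 2.11×10^-4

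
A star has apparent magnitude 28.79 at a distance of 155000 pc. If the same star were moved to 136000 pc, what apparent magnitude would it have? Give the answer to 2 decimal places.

Flux ∝ 1/d², so Δm = 5 log₁₀(d₂/d₁) = 5 log₁₀(136000/155000) = -0.284
m₂ = m₁ + Δm = 28.79 + (-0.284) = 28.506

m ≈ 28.51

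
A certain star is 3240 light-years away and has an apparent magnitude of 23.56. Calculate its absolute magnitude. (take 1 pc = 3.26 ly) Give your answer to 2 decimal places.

M ≈ 13.57

d = 3240 ly / 3.26 = 993.9 pc
5 log₁₀(d/10 pc) = 5 log₁₀(993.9) − 5 = 9.987
M = m − 5 log₁₀(d/10) = 23.56 − 9.987 = 13.573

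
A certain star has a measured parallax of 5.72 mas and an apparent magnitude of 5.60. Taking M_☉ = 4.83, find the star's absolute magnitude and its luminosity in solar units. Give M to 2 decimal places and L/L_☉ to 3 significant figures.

d = 1/p = 1000/5.72 mas = 174.8 pc
M = m − 5 log₁₀ d + 5 = 5.60 − 5·2.2426 + 5 = -0.613
M − M_☉ = -0.613 − 4.83 = -5.443
L/L_☉ = 10^(−0.4 × -5.443) = 150.4

M ≈ -0.61; L/L_☉ ≈ 150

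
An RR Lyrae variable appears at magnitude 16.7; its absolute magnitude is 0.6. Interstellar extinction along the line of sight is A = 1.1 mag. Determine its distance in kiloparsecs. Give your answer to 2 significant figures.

m − M = 5 log₁₀(d/10 pc) + A  ⇒  16.7 − (0.6) − 1.1 = 5 log₁₀(d/10)
15.000 = 5 log₁₀(d/10)
log₁₀ d = (m − M − A)/5 + 1 = 4.0000
d = 10^4.0000 = 10000 pc
= 10.00 kpc

d ≈ 10 kpc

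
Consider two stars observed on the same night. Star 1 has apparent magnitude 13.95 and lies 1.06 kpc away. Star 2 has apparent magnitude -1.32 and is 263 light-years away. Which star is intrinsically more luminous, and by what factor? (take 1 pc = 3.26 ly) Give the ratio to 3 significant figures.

Star 1: d = 1.06 kpc = 1060 pc
Star 1: M = m − 5 log₁₀ d + 5 = 13.95 − 5·3.0253 + 5 = 3.823
Star 2: d = 263 ly / 3.26 = 80.67 pc
Star 2: M = m − 5 log₁₀ d + 5 = -1.32 − 5·1.9067 + 5 = -5.854
ΔM = M_1 − M_2 = 3.823 − (-5.854) = 9.677; smaller M is more luminous → Star 2.
L ratio = 10^(0.4 |ΔM|) = 10^3.871 = 7428

Star 2 is more luminous, by a factor of 7430.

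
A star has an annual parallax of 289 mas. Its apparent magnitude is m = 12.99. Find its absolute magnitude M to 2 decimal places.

p = 289 mas = 0.289″ → d = 1/p = 3.460 pc
5 log₁₀(d/10 pc) = 5 log₁₀(3.460) − 5 = -2.304
M = m − 5 log₁₀(d/10) = 12.99 + 2.304 = 15.294

M ≈ 15.29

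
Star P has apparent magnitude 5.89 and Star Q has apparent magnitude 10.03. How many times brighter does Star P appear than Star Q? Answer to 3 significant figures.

45.3

Magnitude difference = -4.14
Flux ratio = 10^(−0.4 Δm) = 10^(−0.4 × -4.14) = 10^1.656 = 45.29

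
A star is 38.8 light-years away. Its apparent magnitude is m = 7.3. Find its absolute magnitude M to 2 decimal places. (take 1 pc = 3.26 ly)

M ≈ 6.92

d = 38.8 ly / 3.26 = 11.90 pc
5 log₁₀(d/10 pc) = 5 log₁₀(11.90) − 5 = 0.378
M = m − 5 log₁₀(d/10) = 7.3 − 0.378 = 6.922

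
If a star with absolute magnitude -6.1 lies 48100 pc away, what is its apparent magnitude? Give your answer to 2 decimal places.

m = M + 5 log₁₀ d − 5 = -6.1 + 5·4.6821 − 5 = 12.311

m ≈ 12.31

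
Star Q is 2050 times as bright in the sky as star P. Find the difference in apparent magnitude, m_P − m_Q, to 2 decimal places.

m_P − m_Q ≈ 8.28

Pogson: Δm = −2.5 log₁₀(ratio) = −2.5 log₁₀(2050) = −2.5 × 3.3118 = -8.279
Star Q is brighter so has the smaller magnitude: m_P − m_Q is positive.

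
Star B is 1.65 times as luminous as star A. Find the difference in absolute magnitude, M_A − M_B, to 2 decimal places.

Pogson: ΔM = −2.5 log₁₀(ratio) = −2.5 log₁₀(1.65) = −2.5 × 0.2175 = -0.544
Star B is brighter so has the smaller magnitude: M_A − M_B is positive.

M_A − M_B ≈ 0.54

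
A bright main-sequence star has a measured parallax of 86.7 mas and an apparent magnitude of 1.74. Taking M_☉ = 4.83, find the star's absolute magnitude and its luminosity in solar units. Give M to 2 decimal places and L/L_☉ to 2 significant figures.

d = 1/p = 1000/86.7 mas = 11.53 pc
M = m − 5 log₁₀ d + 5 = 1.74 − 5·1.0620 + 5 = 1.430
M − M_☉ = 1.430 − 4.83 = -3.400
L/L_☉ = 10^(−0.4 × -3.400) = 22.91

M ≈ 1.43; L/L_☉ ≈ 23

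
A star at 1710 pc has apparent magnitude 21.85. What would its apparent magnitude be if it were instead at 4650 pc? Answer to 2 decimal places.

m ≈ 24.02

Flux ∝ 1/d², so Δm = 5 log₁₀(d₂/d₁) = 5 log₁₀(4650/1710) = 2.172
m₂ = m₁ + Δm = 21.85 + (2.172) = 24.022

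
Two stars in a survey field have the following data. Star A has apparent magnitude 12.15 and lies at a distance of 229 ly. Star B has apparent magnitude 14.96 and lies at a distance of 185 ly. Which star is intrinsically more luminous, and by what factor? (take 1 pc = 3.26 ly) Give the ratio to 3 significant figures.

Star A: d = 229 ly / 3.26 = 70.25 pc
Star A: M = m − 5 log₁₀ d + 5 = 12.15 − 5·1.8466 + 5 = 7.917
Star B: d = 185 ly / 3.26 = 56.75 pc
Star B: M = m − 5 log₁₀ d + 5 = 14.96 − 5·1.7540 + 5 = 11.190
ΔM = M_A − M_B = 7.917 − (11.190) = -3.273; smaller M is more luminous → Star A.
L ratio = 10^(0.4 |ΔM|) = 10^1.309 = 20.39

Star A is more luminous, by a factor of 20.4.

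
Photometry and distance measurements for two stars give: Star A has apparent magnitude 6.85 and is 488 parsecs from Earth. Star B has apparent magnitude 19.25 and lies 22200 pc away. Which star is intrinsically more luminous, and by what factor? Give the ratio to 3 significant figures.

Star A is more luminous, by a factor of 44.1.

Star A: M = m − 5 log₁₀ d + 5 = 6.85 − 5·2.6884 + 5 = -1.592
Star B: M = m − 5 log₁₀ d + 5 = 19.25 − 5·4.3464 + 5 = 2.518
ΔM = M_A − M_B = -1.592 − (2.518) = -4.110; smaller M is more luminous → Star A.
L ratio = 10^(0.4 |ΔM|) = 10^1.644 = 44.07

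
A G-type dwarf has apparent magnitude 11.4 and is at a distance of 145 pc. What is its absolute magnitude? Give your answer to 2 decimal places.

M ≈ 5.59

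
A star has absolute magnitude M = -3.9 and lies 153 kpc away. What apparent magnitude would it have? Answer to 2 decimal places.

m ≈ 17.02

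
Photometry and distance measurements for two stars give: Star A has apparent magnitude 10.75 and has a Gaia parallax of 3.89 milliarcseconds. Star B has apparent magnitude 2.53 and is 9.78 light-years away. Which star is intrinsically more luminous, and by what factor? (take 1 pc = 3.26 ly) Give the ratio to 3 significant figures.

Star A is more luminous, by a factor of 3.78.

Star A: p = 3.89 mas = 3.89×10^-3″ → d = 1/p = 257.1 pc
Star A: M = m − 5 log₁₀ d + 5 = 10.75 − 5·2.4101 + 5 = 3.700
Star B: d = 9.78 ly / 3.26 = 3.000 pc
Star B: M = m − 5 log₁₀ d + 5 = 2.53 − 5·0.4771 + 5 = 5.144
ΔM = M_A − M_B = 3.700 − (5.144) = -1.445; smaller M is more luminous → Star A.
L ratio = 10^(0.4 |ΔM|) = 10^0.578 = 3.783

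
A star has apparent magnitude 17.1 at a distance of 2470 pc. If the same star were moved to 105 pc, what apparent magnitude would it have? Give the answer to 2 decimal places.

m ≈ 10.24

Flux ∝ 1/d², so Δm = 5 log₁₀(d₂/d₁) = 5 log₁₀(105/2470) = -6.858
m₂ = m₁ + Δm = 17.1 + (-6.858) = 10.242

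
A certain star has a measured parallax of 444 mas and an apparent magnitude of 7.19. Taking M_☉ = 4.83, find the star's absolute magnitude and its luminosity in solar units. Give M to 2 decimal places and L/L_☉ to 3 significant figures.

d = 1/p = 1000/444 mas = 2.252 pc
M = m − 5 log₁₀ d + 5 = 7.19 − 5·0.3526 + 5 = 10.427
M − M_☉ = 10.427 − 4.83 = 5.597
L/L_☉ = 10^(−0.4 × 5.597) = 5.771×10^-3

M ≈ 10.43; L/L_☉ ≈ 5.77×10^-3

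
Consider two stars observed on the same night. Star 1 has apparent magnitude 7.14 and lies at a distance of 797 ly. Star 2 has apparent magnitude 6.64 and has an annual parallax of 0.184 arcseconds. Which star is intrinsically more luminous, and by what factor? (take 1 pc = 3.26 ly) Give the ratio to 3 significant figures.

Star 1 is more luminous, by a factor of 1280.

Star 1: d = 797 ly / 3.26 = 244.5 pc
Star 1: M = m − 5 log₁₀ d + 5 = 7.14 − 5·2.3882 + 5 = 0.199
Star 2: d = 1/p = 1/0.184″ = 5.435 pc
Star 2: M = m − 5 log₁₀ d + 5 = 6.64 − 5·0.7352 + 5 = 7.964
ΔM = M_1 − M_2 = 0.199 − (7.964) = -7.765; smaller M is more luminous → Star 1.
L ratio = 10^(0.4 |ΔM|) = 10^3.106 = 1277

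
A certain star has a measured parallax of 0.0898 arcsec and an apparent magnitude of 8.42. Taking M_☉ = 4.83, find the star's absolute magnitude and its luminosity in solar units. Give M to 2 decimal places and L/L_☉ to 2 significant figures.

M ≈ 8.19; L/L_☉ ≈ 0.045

d = 1/p = 1/0.0898″ = 11.14 pc
M = m − 5 log₁₀ d + 5 = 8.42 − 5·1.0467 + 5 = 8.186
M − M_☉ = 8.186 − 4.83 = 3.356
L/L_☉ = 10^(−0.4 × 3.356) = 0.04544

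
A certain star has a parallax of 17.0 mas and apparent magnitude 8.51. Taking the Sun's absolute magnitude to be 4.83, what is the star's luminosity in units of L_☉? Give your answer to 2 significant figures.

L/L_☉ ≈ 1.2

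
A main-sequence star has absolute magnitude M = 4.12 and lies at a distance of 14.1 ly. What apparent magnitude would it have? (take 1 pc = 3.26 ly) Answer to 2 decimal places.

m ≈ 2.30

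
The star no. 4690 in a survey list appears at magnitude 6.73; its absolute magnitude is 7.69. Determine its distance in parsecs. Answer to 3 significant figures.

μ = m − M = -0.960
m − M = 5 log₁₀ d − 5
log₁₀ d = (m − M)/5 + 1 = 0.8080
d = 10^0.8080 = 6.427 pc

d ≈ 6.43 pc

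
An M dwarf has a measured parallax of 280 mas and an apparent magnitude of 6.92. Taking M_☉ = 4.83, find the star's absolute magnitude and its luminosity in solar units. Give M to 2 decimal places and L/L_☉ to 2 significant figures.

M ≈ 9.16; L/L_☉ ≈ 0.019

d = 1/p = 1000/280 mas = 3.571 pc
M = m − 5 log₁₀ d + 5 = 6.92 − 5·0.5528 + 5 = 9.156
M − M_☉ = 9.156 − 4.83 = 4.326
L/L_☉ = 10^(−0.4 × 4.326) = 0.01861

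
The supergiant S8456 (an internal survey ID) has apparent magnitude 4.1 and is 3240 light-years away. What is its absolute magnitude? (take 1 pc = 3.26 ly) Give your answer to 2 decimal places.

M ≈ -5.89

d = 3240 ly / 3.26 = 993.9 pc
5 log₁₀(d/10 pc) = 5 log₁₀(993.9) − 5 = 9.987
M = m − 5 log₁₀(d/10) = 4.1 − 9.987 = -5.887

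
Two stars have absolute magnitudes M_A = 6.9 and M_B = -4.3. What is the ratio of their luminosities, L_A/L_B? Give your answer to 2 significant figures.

L_A/L_B ≈ 3.3×10^-5

ΔM = M_A − M_B = 11.2
L_A/L_B = 10^(−0.4 ΔM) = 10^-4.480 = 3.311×10^-5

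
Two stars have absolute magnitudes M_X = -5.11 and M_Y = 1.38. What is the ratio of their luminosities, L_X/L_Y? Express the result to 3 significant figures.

L_X/L_Y ≈ 394

ΔM = M_X − M_Y = -6.49
L_X/L_Y = 10^(−0.4 ΔM) = 10^2.596 = 394.5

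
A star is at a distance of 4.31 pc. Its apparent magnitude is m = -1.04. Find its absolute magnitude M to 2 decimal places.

M ≈ 0.79

5 log₁₀(d/10 pc) = 5 log₁₀(4.310) − 5 = -1.828
M = m − 5 log₁₀(d/10) = -1.04 + 1.828 = 0.788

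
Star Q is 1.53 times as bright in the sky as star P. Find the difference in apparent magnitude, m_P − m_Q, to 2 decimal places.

Pogson: Δm = −2.5 log₁₀(ratio) = −2.5 log₁₀(1.53) = −2.5 × 0.1847 = -0.462
Star Q is brighter so has the smaller magnitude: m_P − m_Q is positive.

m_P − m_Q ≈ 0.46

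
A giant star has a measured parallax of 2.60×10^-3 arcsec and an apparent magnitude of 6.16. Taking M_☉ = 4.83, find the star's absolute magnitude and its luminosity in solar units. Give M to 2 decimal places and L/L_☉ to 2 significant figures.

d = 1/p = 1/2.60×10^-3″ = 384.6 pc
M = m − 5 log₁₀ d + 5 = 6.16 − 5·2.5850 + 5 = -1.765
M − M_☉ = -1.765 − 4.83 = -6.595
L/L_☉ = 10^(−0.4 × -6.595) = 434.6

M ≈ -1.77; L/L_☉ ≈ 430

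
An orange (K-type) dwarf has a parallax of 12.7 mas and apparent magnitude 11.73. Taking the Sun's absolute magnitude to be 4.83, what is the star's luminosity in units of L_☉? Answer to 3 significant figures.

d = 1/p = 1000/12.7 mas = 78.74 pc
M = m − 5 log₁₀ d + 5 = 11.73 − 5·1.8962 + 5 = 7.249
M − M_☉ = 7.249 − 4.83 = 2.419
L/L_☉ = 10^(−0.4 × 2.419) = 0.1077

L/L_☉ ≈ 0.108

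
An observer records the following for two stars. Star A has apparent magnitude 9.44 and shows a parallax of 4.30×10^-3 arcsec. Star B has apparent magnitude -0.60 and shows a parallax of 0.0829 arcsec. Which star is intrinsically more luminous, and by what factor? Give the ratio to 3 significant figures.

Star B is more luminous, by a factor of 27.9.

Star A: d = 1/p = 1/4.30×10^-3″ = 232.6 pc
Star A: M = m − 5 log₁₀ d + 5 = 9.44 − 5·2.3665 + 5 = 2.607
Star B: d = 1/p = 1/0.0829″ = 12.06 pc
Star B: M = m − 5 log₁₀ d + 5 = -0.60 − 5·1.0814 + 5 = -1.007
ΔM = M_A − M_B = 2.607 − (-1.007) = 3.615; smaller M is more luminous → Star B.
L ratio = 10^(0.4 |ΔM|) = 10^1.446 = 27.91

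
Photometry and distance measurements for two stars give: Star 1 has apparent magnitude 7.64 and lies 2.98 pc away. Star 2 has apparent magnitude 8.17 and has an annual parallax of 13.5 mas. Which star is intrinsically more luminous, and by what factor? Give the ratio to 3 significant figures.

Star 2 is more luminous, by a factor of 379.

Star 1: M = m − 5 log₁₀ d + 5 = 7.64 − 5·0.4742 + 5 = 10.269
Star 2: p = 13.5 mas = 0.0135″ → d = 1/p = 74.07 pc
Star 2: M = m − 5 log₁₀ d + 5 = 8.17 − 5·1.8697 + 5 = 3.822
ΔM = M_1 − M_2 = 10.269 − (3.822) = 6.447; smaller M is more luminous → Star 2.
L ratio = 10^(0.4 |ΔM|) = 10^2.579 = 379.2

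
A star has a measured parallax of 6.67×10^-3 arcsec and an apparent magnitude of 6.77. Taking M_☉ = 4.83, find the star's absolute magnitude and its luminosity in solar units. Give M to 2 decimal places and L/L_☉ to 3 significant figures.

d = 1/p = 1/6.67×10^-3″ = 149.9 pc
M = m − 5 log₁₀ d + 5 = 6.77 − 5·2.1759 + 5 = 0.891
M − M_☉ = 0.891 − 4.83 = -3.939
L/L_☉ = 10^(−0.4 × -3.939) = 37.65

M ≈ 0.89; L/L_☉ ≈ 37.6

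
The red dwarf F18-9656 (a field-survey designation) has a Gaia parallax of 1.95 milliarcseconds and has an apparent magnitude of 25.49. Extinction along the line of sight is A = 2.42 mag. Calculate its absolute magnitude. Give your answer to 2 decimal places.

p = 1.95 mas = 1.95×10^-3″ → d = 1/p = 512.8 pc
5 log₁₀(d/10 pc) = 5 log₁₀(512.8) − 5 = 8.550
M = m − 5 log₁₀(d/10) − A = 25.49 − 8.550 − 2.42 = 14.520

M ≈ 14.52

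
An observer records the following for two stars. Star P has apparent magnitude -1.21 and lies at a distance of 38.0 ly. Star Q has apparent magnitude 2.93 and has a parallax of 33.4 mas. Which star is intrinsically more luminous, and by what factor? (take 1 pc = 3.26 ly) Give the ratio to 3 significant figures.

Star P: d = 38.0 ly / 3.26 = 11.66 pc
Star P: M = m − 5 log₁₀ d + 5 = -1.21 − 5·1.0666 + 5 = -1.543
Star Q: p = 33.4 mas = 0.0334″ → d = 1/p = 29.94 pc
Star Q: M = m − 5 log₁₀ d + 5 = 2.93 − 5·1.4763 + 5 = 0.549
ΔM = M_P − M_Q = -1.543 − (0.549) = -2.092; smaller M is more luminous → Star P.
L ratio = 10^(0.4 |ΔM|) = 10^0.837 = 6.865

Star P is more luminous, by a factor of 6.86.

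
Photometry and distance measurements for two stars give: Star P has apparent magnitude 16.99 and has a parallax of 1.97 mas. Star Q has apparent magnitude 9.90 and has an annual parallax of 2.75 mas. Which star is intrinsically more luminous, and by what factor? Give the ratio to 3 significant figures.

Star Q is more luminous, by a factor of 352.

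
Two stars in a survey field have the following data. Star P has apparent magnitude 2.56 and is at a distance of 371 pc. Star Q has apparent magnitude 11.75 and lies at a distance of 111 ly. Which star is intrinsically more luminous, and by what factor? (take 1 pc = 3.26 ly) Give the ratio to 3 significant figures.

Star P is more luminous, by a factor of 563000.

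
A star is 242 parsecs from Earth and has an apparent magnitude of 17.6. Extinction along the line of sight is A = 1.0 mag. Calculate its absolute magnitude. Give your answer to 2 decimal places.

M ≈ 9.68

5 log₁₀(d/10 pc) = 5 log₁₀(242.0) − 5 = 6.919
M = m − 5 log₁₀(d/10) − A = 17.6 − 6.919 − 1.0 = 9.681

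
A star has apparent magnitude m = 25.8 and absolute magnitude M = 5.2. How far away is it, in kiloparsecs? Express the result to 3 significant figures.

Distance modulus: m − M = 25.8 − (5.2) = 20.600
m − M = 5 log₁₀ d − 5
log₁₀ d = (m − M)/5 + 1 = 5.1200
d = 10^5.1200 = 131800 pc
= 131.8 kpc

d ≈ 132 kpc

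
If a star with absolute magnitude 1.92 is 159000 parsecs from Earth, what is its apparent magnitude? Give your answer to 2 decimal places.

m = M + 5 log₁₀ d − 5 = 1.92 + 5·5.2014 − 5 = 22.927

m ≈ 22.93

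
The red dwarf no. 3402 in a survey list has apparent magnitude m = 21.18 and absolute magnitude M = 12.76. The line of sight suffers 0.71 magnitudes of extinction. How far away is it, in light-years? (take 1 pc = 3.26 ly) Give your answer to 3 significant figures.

m − M = 5 log₁₀(d/10 pc) + A  ⇒  21.18 − (12.76) − 0.71 = 5 log₁₀(d/10)
7.710 = 5 log₁₀(d/10)
log₁₀ d = (m − M − A)/5 + 1 = 2.5420
d = 10^2.5420 = 348.3 pc
= 1136 ly

d ≈ 1140 ly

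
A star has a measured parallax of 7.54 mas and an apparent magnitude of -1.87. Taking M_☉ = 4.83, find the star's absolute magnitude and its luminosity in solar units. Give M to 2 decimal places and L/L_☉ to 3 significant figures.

d = 1/p = 1000/7.54 mas = 132.6 pc
M = m − 5 log₁₀ d + 5 = -1.87 − 5·2.1226 + 5 = -7.483
M − M_☉ = -7.483 − 4.83 = -12.313
L/L_☉ = 10^(−0.4 × -12.313) = 84190

M ≈ -7.48; L/L_☉ ≈ 84200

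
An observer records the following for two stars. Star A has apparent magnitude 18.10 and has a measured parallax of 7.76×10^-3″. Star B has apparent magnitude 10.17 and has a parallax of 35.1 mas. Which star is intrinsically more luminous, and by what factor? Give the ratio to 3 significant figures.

Star A: d = 1/p = 1/7.76×10^-3″ = 128.9 pc
Star A: M = m − 5 log₁₀ d + 5 = 18.10 − 5·2.1101 + 5 = 12.549
Star B: p = 35.1 mas = 0.0351″ → d = 1/p = 28.49 pc
Star B: M = m − 5 log₁₀ d + 5 = 10.17 − 5·1.4547 + 5 = 7.897
ΔM = M_A − M_B = 12.549 − (7.897) = 4.653; smaller M is more luminous → Star B.
L ratio = 10^(0.4 |ΔM|) = 10^1.861 = 72.63

Star B is more luminous, by a factor of 72.6.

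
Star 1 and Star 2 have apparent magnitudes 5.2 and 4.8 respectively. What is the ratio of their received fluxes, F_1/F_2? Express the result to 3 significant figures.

Magnitude difference = 0.4
Flux ratio = 10^(−0.4 Δm) = 10^(−0.4 × 0.4) = 10^-0.160 = 0.6918

F_1/F_2 ≈ 0.692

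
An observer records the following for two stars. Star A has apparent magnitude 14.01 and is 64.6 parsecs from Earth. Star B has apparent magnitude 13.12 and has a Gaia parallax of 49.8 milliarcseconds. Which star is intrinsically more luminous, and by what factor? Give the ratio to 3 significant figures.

Star A: M = m − 5 log₁₀ d + 5 = 14.01 − 5·1.8102 + 5 = 9.959
Star B: p = 49.8 mas = 0.0498″ → d = 1/p = 20.08 pc
Star B: M = m − 5 log₁₀ d + 5 = 13.12 − 5·1.3028 + 5 = 11.606
ΔM = M_A − M_B = 9.959 − (11.606) = -1.647; smaller M is more luminous → Star A.
L ratio = 10^(0.4 |ΔM|) = 10^0.659 = 4.560

Star A is more luminous, by a factor of 4.56.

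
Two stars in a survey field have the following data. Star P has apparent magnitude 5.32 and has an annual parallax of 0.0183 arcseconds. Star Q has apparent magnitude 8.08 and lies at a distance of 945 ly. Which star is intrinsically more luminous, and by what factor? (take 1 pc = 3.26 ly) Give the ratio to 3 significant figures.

Star Q is more luminous, by a factor of 2.21.

Star P: d = 1/p = 1/0.0183″ = 54.64 pc
Star P: M = m − 5 log₁₀ d + 5 = 5.32 − 5·1.7375 + 5 = 1.632
Star Q: d = 945 ly / 3.26 = 289.9 pc
Star Q: M = m − 5 log₁₀ d + 5 = 8.08 − 5·2.4622 + 5 = 0.769
ΔM = M_P − M_Q = 1.632 − (0.769) = 0.863; smaller M is more luminous → Star Q.
L ratio = 10^(0.4 |ΔM|) = 10^0.345 = 2.215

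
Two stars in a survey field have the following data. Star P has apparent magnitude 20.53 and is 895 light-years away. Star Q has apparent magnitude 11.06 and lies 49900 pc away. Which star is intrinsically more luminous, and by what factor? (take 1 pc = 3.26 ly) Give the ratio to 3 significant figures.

Star P: d = 895 ly / 3.26 = 274.5 pc
Star P: M = m − 5 log₁₀ d + 5 = 20.53 − 5·2.4386 + 5 = 13.337
Star Q: M = m − 5 log₁₀ d + 5 = 11.06 − 5·4.6981 + 5 = -7.431
ΔM = M_P − M_Q = 13.337 − (-7.431) = 20.767; smaller M is more luminous → Star Q.
L ratio = 10^(0.4 |ΔM|) = 10^8.307 = 2.028×10^8

Star Q is more luminous, by a factor of 2.03×10^8.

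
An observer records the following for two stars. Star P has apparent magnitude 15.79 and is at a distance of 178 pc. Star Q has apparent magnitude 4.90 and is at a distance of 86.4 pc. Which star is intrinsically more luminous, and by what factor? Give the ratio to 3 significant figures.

Star P: M = m − 5 log₁₀ d + 5 = 15.79 − 5·2.2504 + 5 = 9.538
Star Q: M = m − 5 log₁₀ d + 5 = 4.90 − 5·1.9365 + 5 = 0.217
ΔM = M_P − M_Q = 9.538 − (0.217) = 9.320; smaller M is more luminous → Star Q.
L ratio = 10^(0.4 |ΔM|) = 10^3.728 = 5348

Star Q is more luminous, by a factor of 5350.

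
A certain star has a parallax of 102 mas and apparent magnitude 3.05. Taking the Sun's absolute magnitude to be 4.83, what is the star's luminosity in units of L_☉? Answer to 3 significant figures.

d = 1/p = 1000/102 mas = 9.804 pc
M = m − 5 log₁₀ d + 5 = 3.05 − 5·0.9914 + 5 = 3.093
M − M_☉ = 3.093 − 4.83 = -1.737
L/L_☉ = 10^(−0.4 × -1.737) = 4.952

L/L_☉ ≈ 4.95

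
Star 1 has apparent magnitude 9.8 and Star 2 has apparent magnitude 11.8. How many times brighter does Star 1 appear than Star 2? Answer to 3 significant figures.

6.31

Magnitude difference = -2.0
Flux ratio = 10^(−0.4 Δm) = 10^(−0.4 × -2.0) = 10^0.800 = 6.310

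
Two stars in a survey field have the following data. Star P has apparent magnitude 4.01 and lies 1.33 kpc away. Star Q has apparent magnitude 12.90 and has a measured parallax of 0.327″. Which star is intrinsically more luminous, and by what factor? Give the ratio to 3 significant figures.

Star P is more luminous, by a factor of 6.80×10^8.

Star P: d = 1.33 kpc = 1330 pc
Star P: M = m − 5 log₁₀ d + 5 = 4.01 − 5·3.1239 + 5 = -6.609
Star Q: d = 1/p = 1/0.327″ = 3.058 pc
Star Q: M = m − 5 log₁₀ d + 5 = 12.90 − 5·0.4855 + 5 = 15.473
ΔM = M_P − M_Q = -6.609 − (15.473) = -22.082; smaller M is more luminous → Star P.
L ratio = 10^(0.4 |ΔM|) = 10^8.833 = 6.805×10^8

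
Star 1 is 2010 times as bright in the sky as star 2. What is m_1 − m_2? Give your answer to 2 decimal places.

m_1 − m_2 ≈ -8.26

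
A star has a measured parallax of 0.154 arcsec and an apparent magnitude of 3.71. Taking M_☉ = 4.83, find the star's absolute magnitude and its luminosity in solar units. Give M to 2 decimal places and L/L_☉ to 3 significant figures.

d = 1/p = 1/0.154″ = 6.494 pc
M = m − 5 log₁₀ d + 5 = 3.71 − 5·0.8125 + 5 = 4.648
M − M_☉ = 4.648 − 4.83 = -0.182
L/L_☉ = 10^(−0.4 × -0.182) = 1.183

M ≈ 4.65; L/L_☉ ≈ 1.18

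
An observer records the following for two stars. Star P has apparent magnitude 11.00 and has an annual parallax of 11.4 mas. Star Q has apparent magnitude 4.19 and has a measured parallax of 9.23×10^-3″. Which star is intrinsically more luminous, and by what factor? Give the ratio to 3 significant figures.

Star P: p = 11.4 mas = 0.0114″ → d = 1/p = 87.72 pc
Star P: M = m − 5 log₁₀ d + 5 = 11.00 − 5·1.9431 + 5 = 6.285
Star Q: d = 1/p = 1/9.23×10^-3″ = 108.3 pc
Star Q: M = m − 5 log₁₀ d + 5 = 4.19 − 5·2.0348 + 5 = -0.984
ΔM = M_P − M_Q = 6.285 − (-0.984) = 7.269; smaller M is more luminous → Star Q.
L ratio = 10^(0.4 |ΔM|) = 10^2.907 = 808.0

Star Q is more luminous, by a factor of 808.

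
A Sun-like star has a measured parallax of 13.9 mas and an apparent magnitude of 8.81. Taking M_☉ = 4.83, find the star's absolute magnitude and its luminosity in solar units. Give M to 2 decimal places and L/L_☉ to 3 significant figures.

M ≈ 4.53; L/L_☉ ≈ 1.32

d = 1/p = 1000/13.9 mas = 71.94 pc
M = m − 5 log₁₀ d + 5 = 8.81 − 5·1.8570 + 5 = 4.525
M − M_☉ = 4.525 − 4.83 = -0.305
L/L_☉ = 10^(−0.4 × -0.305) = 1.324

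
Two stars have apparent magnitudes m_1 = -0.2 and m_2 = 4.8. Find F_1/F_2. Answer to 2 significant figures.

F_1/F_2 ≈ 100

Magnitude difference = -5.0
Flux ratio = 10^(−0.4 Δm) = 10^(−0.4 × -5.0) = 10^2.000 = 100.0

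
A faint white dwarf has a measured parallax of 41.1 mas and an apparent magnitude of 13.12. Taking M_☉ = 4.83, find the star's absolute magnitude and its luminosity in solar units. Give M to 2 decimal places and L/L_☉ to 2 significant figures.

M ≈ 11.19; L/L_☉ ≈ 2.9×10^-3

d = 1/p = 1000/41.1 mas = 24.33 pc
M = m − 5 log₁₀ d + 5 = 13.12 − 5·1.3862 + 5 = 11.189
M − M_☉ = 11.189 − 4.83 = 6.359
L/L_☉ = 10^(−0.4 × 6.359) = 2.860×10^-3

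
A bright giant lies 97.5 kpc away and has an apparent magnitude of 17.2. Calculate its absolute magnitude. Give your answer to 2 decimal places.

M ≈ -2.75

d = 97.5 kpc = 97500 pc
5 log₁₀(d/10 pc) = 5 log₁₀(97500) − 5 = 19.945
M = m − 5 log₁₀(d/10) = 17.2 − 19.945 = -2.745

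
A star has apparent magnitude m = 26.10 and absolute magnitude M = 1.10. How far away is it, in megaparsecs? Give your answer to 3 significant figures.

Distance modulus: m − M = 26.10 − (1.10) = 25.000
m − M = 5 log₁₀ d − 5
log₁₀ d = (m − M)/5 + 1 = 6.0000
d = 10^6.0000 = 1.000×10^6 pc
= 1.000 Mpc

d ≈ 1.00 Mpc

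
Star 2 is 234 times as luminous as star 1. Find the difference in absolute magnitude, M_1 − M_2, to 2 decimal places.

M_1 − M_2 ≈ 5.92

Pogson: ΔM = −2.5 log₁₀(ratio) = −2.5 log₁₀(234) = −2.5 × 2.3692 = -5.923
Star 2 is brighter so has the smaller magnitude: M_1 − M_2 is positive.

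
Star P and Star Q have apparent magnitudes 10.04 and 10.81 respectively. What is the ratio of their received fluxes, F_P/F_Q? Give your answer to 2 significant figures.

F_P/F_Q ≈ 2.0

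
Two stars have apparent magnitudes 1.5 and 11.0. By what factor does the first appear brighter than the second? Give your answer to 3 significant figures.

6310

Magnitude difference = -9.5
Flux ratio = 10^(−0.4 Δm) = 10^(−0.4 × -9.5) = 10^3.800 = 6310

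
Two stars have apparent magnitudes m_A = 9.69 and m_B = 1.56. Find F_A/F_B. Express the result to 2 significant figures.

F_A/F_B ≈ 5.6×10^-4

Δm = 9.69 − (1.56) = 8.13
Flux ratio = 10^(−0.4 Δm) = 10^(−0.4 × 8.13) = 10^-3.252 = 5.598×10^-4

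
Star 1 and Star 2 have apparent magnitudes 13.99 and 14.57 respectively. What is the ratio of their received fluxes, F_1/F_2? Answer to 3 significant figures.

Δm = 13.99 − (14.57) = -0.58
Flux ratio = 10^(−0.4 Δm) = 10^(−0.4 × -0.58) = 10^0.232 = 1.706

F_1/F_2 ≈ 1.71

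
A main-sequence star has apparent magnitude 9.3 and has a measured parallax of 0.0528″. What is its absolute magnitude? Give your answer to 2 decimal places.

M ≈ 7.91

d = 1/p = 1/0.0528″ = 18.94 pc
5 log₁₀(d/10 pc) = 5 log₁₀(18.94) − 5 = 1.387
M = m − 5 log₁₀(d/10) = 9.3 − 1.387 = 7.913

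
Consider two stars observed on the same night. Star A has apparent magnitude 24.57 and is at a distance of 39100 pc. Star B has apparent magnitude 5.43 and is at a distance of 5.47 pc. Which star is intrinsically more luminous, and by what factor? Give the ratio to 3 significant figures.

Star A is more luminous, by a factor of 1.13.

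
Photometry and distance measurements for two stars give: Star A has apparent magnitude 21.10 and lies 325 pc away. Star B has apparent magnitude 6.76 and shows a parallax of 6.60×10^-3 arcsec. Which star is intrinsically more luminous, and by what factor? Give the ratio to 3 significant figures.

Star B is more luminous, by a factor of 118000.

Star A: M = m − 5 log₁₀ d + 5 = 21.10 − 5·2.5119 + 5 = 13.541
Star B: d = 1/p = 1/6.60×10^-3″ = 151.5 pc
Star B: M = m − 5 log₁₀ d + 5 = 6.76 − 5·2.1805 + 5 = 0.858
ΔM = M_A − M_B = 13.541 − (0.858) = 12.683; smaller M is more luminous → Star B.
L ratio = 10^(0.4 |ΔM|) = 10^5.073 = 118300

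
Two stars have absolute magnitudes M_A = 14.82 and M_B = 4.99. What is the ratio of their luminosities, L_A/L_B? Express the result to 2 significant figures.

L_A/L_B ≈ 1.2×10^-4

ΔM = M_A − M_B = 9.83
L_A/L_B = 10^(−0.4 ΔM) = 10^-3.932 = 1.169×10^-4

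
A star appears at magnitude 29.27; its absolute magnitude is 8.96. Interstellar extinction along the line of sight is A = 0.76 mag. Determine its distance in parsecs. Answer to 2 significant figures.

m − M = 5 log₁₀(d/10 pc) + A  ⇒  29.27 − (8.96) − 0.76 = 5 log₁₀(d/10)
19.550 = 5 log₁₀(d/10)
log₁₀ d = (m − M − A)/5 + 1 = 4.9100
d = 10^4.9100 = 81280 pc

d ≈ 81000 pc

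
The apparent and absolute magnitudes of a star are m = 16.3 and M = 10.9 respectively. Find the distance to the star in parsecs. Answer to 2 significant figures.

d ≈ 120 pc

μ = m − M = 5.400
m − M = 5 log₁₀ d − 5
log₁₀ d = (m − M)/5 + 1 = 2.0800
d = 10^2.0800 = 120.2 pc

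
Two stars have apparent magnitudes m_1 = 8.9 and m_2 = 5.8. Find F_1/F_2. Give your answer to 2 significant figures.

Δm = 8.9 − (5.8) = 3.1
Flux ratio = 10^(−0.4 Δm) = 10^(−0.4 × 3.1) = 10^-1.240 = 0.05754

F_1/F_2 ≈ 0.058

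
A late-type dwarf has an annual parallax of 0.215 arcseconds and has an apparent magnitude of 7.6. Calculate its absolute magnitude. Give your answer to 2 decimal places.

M ≈ 9.26

d = 1/p = 1/0.215″ = 4.651 pc
5 log₁₀(d/10 pc) = 5 log₁₀(4.651) − 5 = -1.662
M = m − 5 log₁₀(d/10) = 7.6 + 1.662 = 9.262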